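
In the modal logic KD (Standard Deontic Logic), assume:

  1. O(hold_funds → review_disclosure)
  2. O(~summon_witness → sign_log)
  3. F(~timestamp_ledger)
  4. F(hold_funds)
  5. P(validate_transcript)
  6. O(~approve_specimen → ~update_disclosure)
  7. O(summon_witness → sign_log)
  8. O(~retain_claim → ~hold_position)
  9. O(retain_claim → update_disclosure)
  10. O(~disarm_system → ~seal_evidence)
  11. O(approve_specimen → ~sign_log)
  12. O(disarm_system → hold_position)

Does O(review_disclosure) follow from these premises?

No

Premise 1 is O(hold_funds → review_disclosure), but O(hold_funds) is not derivable from the premises, so it does not yield O(review_disclosure).
No other premise forces O(review_disclosure). An ideal world satisfying every premise can still have review_disclosure false, so O(review_disclosure) is not derivable.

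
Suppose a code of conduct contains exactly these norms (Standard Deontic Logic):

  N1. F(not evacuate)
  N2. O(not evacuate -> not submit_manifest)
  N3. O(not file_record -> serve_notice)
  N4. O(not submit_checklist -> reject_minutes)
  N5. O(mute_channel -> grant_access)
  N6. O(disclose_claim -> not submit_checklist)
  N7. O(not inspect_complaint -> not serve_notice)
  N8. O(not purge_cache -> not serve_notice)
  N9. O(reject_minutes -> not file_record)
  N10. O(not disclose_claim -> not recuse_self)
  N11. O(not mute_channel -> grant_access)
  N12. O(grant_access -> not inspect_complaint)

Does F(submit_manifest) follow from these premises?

No

Premise 2 is O(not evacuate -> not submit_manifest), but O(not evacuate) is not derivable from the premises, so it does not yield O(not submit_manifest).
No other premise forces O(not submit_manifest). An ideal world satisfying every premise can still have submit_manifest true, so F(submit_manifest) is not derivable.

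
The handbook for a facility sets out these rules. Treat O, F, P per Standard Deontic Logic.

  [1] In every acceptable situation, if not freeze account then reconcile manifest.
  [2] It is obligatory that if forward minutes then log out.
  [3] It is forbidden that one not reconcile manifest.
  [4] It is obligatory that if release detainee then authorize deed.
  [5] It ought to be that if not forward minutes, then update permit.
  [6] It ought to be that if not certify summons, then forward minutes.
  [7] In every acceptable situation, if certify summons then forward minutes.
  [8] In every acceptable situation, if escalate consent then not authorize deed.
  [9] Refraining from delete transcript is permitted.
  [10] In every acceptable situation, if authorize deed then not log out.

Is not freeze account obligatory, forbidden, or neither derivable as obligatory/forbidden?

Neither

Premise 1 is O(¬freeze_account → reconcile_manifest); even if O(reconcile_manifest) held, inferring O(¬freeze_account) would be affirming the consequent — invalid.
No premise or chain of K-axiom applications forces O(¬freeze_account), and none forces O(freeze_account). So ¬freeze_account is neither obligatory nor forbidden under these norms.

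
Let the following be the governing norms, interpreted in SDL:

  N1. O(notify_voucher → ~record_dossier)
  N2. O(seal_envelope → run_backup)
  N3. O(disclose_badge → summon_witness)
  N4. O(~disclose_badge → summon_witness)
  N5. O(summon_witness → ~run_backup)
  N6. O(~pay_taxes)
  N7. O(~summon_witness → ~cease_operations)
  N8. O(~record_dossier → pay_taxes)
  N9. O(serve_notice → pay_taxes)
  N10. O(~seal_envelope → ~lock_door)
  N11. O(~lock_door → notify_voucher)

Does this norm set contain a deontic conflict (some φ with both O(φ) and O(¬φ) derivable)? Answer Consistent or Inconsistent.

Inconsistent

By case analysis on disclose_badge: premise 3 gives O(disclose_badge → summon_witness) and premise 4 gives O(~disclose_badge → summon_witness), so O(summon_witness) either way.
From O(summon_witness) and premise 5, O(summon_witness → ~run_backup), we obtain O(~run_backup).
The contrapositive of premise 2 (O(seal_envelope → run_backup)) is O(~run_backup → ~seal_envelope), and O(~run_backup) is already established, so O(~seal_envelope).
From O(~seal_envelope) and premise 10, O(~seal_envelope → ~lock_door), we obtain O(~lock_door).
Premise 11 is O(~lock_door → notify_voucher); since O(~lock_door), deontic closure gives O(notify_voucher).
Applying K to premise 1 (O(notify_voucher → ~record_dossier)) and O(notify_voucher) yields O(~record_dossier).
From O(~record_dossier) and premise 8, O(~record_dossier → pay_taxes), we obtain O(pay_taxes).
But premise 6 directly asserts O(~pay_taxes).
We now have both O(pay_taxes) and O(~pay_taxes) — pay_taxes is simultaneously obligatory and forbidden, violating the D-axiom.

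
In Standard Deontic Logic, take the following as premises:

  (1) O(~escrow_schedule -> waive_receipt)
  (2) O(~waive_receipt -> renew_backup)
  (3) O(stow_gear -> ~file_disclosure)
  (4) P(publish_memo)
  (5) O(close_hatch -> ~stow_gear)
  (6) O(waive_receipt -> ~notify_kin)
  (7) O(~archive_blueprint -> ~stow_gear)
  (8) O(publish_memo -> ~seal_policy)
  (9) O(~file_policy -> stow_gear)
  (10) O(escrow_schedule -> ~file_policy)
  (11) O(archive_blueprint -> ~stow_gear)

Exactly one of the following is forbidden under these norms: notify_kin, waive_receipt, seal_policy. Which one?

notify_kin

Premises 11 and 7 are O(archive_blueprint -> ~stow_gear) and O(~archive_blueprint -> ~stow_gear); every ideal world satisfies archive_blueprint or ~archive_blueprint, so in either case ~stow_gear holds — hence O(~stow_gear).
Premise 9, O(~file_policy -> stow_gear), contraposes to O(~stow_gear -> file_policy); with O(~stow_gear) we get O(file_policy).
Premise 10 is O(escrow_schedule -> ~file_policy); contrapositively O(file_policy -> ~escrow_schedule). Since O(file_policy) holds, K gives O(~escrow_schedule).
From O(~escrow_schedule) and premise 1, O(~escrow_schedule -> waive_receipt), we obtain O(waive_receipt).
With premise 6, O(waive_receipt -> ~notify_kin), the K-axiom yields O(~notify_kin).
So O(~notify_kin) holds, i.e. notify_kin is forbidden. None of the other listed options is forbidden under the premises.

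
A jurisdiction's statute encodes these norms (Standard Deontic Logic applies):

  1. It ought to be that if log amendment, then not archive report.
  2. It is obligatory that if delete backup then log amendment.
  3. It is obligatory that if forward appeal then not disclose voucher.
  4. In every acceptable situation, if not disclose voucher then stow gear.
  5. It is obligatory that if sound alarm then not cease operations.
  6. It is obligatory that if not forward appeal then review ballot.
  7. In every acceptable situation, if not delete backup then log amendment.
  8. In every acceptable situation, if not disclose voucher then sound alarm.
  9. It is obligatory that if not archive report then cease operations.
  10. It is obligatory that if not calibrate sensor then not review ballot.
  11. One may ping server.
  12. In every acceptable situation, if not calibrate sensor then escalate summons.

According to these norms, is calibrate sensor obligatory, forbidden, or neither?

Obligatory

Premises 2 and 7 cover both cases: O(delete_backup → log_amendment) and O(¬delete_backup → log_amendment). Since delete_backup ∨ ¬delete_backup is a tautology, O(log_amendment) follows.
From O(log_amendment) and premise 1, O(log_amendment → ¬archive_report), we obtain O(¬archive_report).
From O(¬archive_report) and premise 9, O(¬archive_report → cease_operations), we obtain O(cease_operations).
Premise 5, O(sound_alarm → ¬cease_operations), contraposes to O(cease_operations → ¬sound_alarm); with O(cease_operations) we get O(¬sound_alarm).
Premise 8 is O(¬disclose_voucher → sound_alarm); contrapositively O(¬sound_alarm → disclose_voucher). Since O(¬sound_alarm) holds, K gives O(disclose_voucher).
The contrapositive of premise 3 (O(forward_appeal → ¬disclose_voucher)) is O(disclose_voucher → ¬forward_appeal), and O(disclose_voucher) is already established, so O(¬forward_appeal).
From O(¬forward_appeal) and premise 6, O(¬forward_appeal → review_ballot), we obtain O(review_ballot).
Premise 10 is O(¬calibrate_sensor → ¬review_ballot); contrapositively O(review_ballot → calibrate_sensor). Since O(review_ballot) holds, K gives O(calibrate_sensor).
Premises 4, 11, 12 do not contribute to this derivation.
Hence calibrate_sensor is obligatory.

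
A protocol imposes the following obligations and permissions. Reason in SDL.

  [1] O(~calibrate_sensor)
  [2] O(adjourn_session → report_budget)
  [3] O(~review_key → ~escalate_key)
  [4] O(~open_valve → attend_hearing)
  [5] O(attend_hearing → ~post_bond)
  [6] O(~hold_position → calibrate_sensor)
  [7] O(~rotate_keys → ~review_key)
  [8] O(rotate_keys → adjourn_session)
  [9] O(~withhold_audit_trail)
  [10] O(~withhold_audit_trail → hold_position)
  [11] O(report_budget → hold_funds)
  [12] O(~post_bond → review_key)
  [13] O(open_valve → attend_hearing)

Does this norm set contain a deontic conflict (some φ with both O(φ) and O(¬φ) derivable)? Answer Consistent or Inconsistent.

Premise 6 is O(~hold_position → calibrate_sensor), but O(~hold_position) is not derivable from the premises, so it does not yield O(calibrate_sensor).
So O(calibrate_sensor) is not derivable, and the apparent clash with O(~calibrate_sensor) does not arise.
A world satisfying every obligation exists (e.g. adjourn_session=true, attend_hearing=true, calibrate_sensor=false, escalate_key=false, hold_funds=true, hold_position=true, open_valve=false, post_bond=false, report_budget=true, review_key=true, rotate_keys=true, withhold_audit_trail=false); no atom is both obligatory and forbidden, so the set is consistent.

Consistent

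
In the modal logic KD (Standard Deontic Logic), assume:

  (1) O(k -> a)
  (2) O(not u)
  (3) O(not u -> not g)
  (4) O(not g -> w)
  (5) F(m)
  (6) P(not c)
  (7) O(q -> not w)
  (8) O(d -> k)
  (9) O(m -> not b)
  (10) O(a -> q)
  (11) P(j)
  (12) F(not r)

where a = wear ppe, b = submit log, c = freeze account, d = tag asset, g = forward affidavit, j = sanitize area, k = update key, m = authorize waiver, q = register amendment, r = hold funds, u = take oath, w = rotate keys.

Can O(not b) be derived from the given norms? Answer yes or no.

No

Premise 9 is O(m -> not b), but O(m) is not derivable from the premises, so it does not yield O(not b).
No other premise forces O(not b). An ideal world satisfying every premise can still have not b false, so O(not b) is not derivable.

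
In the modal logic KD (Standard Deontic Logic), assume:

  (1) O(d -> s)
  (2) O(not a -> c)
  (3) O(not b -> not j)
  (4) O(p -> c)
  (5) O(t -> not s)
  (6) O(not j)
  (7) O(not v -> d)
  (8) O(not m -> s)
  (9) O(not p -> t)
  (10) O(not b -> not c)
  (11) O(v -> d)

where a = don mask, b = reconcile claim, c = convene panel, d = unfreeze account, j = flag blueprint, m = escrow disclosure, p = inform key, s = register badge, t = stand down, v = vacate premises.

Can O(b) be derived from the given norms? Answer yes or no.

Yes

Premises 7 and 11 cover both cases: O(not v -> d) and O(v -> d). Since not v ∨ v is a tautology, O(d) follows.
Premise 1 is O(d -> s); since O(d), deontic closure gives O(s).
The contrapositive of premise 5 (O(t -> not s)) is O(s -> not t), and O(s) is already established, so O(not t).
Premise 9, O(not p -> t), contraposes to O(not t -> p); with O(not t) we get O(p).
With premise 4, O(p -> c), the K-axiom yields O(c).
Premise 10 is O(not b -> not c); contrapositively O(c -> b). Since O(c) holds, K gives O(b).
Premises 2, 3, 6, 8 do not contribute to this derivation.
So O(b) follows.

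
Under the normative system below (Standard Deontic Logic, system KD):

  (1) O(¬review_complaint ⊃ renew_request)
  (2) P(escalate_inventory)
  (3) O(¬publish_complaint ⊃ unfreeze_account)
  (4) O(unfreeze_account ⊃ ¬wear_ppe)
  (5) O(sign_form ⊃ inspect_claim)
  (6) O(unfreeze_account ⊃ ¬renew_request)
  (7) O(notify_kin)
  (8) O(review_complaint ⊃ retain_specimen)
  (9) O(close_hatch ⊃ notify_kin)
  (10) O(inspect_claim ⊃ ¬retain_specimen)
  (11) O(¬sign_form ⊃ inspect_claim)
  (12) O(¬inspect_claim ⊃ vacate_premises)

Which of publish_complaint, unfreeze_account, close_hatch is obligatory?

Premises 11 and 5 are O(¬sign_form ⊃ inspect_claim) and O(sign_form ⊃ inspect_claim); every ideal world satisfies ¬sign_form or sign_form, so in either case inspect_claim holds — hence O(inspect_claim).
With premise 10, O(inspect_claim ⊃ ¬retain_specimen), the K-axiom yields O(¬retain_specimen).
Premise 8, O(review_complaint ⊃ retain_specimen), contraposes to O(¬retain_specimen ⊃ ¬review_complaint); with O(¬retain_specimen) we get O(¬review_complaint).
With premise 1, O(¬review_complaint ⊃ renew_request), the K-axiom yields O(renew_request).
The contrapositive of premise 6 (O(unfreeze_account ⊃ ¬renew_request)) is O(renew_request ⊃ ¬unfreeze_account), and O(renew_request) is already established, so O(¬unfreeze_account).
The contrapositive of premise 3 (O(¬publish_complaint ⊃ unfreeze_account)) is O(¬unfreeze_account ⊃ publish_complaint), and O(¬unfreeze_account) is already established, so O(publish_complaint).
So O(publish_complaint) holds — publish_complaint is obligatory. None of the other listed options is made obligatory by any chain of premises.

publish_complaint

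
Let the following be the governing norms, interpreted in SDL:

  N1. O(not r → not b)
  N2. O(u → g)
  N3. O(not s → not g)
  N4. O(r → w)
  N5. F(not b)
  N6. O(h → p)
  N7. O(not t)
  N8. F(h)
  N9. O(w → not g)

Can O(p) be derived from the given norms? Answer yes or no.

Premise 6 is O(h → p), but O(h) is not derivable from the premises, so it does not yield O(p).
No other premise forces O(p). An ideal world satisfying every premise can still have p false, so O(p) is not derivable.

No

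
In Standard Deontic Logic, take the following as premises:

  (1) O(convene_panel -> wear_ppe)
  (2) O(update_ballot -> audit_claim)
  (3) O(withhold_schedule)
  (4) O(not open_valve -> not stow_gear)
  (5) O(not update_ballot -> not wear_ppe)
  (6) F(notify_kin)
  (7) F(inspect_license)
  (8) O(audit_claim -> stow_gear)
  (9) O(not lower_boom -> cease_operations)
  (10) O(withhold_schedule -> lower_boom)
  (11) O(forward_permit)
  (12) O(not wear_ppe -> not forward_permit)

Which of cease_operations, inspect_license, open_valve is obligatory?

Premise 11 states O(forward_permit) outright.
Premise 12, O(not wear_ppe -> not forward_permit), contraposes to O(forward_permit -> wear_ppe); with O(forward_permit) we get O(wear_ppe).
Premise 5, O(not update_ballot -> not wear_ppe), contraposes to O(wear_ppe -> update_ballot); with O(wear_ppe) we get O(update_ballot).
With premise 2, O(update_ballot -> audit_claim), the K-axiom yields O(audit_claim).
Applying K to premise 8 (O(audit_claim -> stow_gear)) and O(audit_claim) yields O(stow_gear).
Premise 4, O(not open_valve -> not stow_gear), contraposes to O(stow_gear -> open_valve); with O(stow_gear) we get O(open_valve).
So O(open_valve) holds — open_valve is obligatory. None of the other listed options is made obligatory by any chain of premises.

open_valve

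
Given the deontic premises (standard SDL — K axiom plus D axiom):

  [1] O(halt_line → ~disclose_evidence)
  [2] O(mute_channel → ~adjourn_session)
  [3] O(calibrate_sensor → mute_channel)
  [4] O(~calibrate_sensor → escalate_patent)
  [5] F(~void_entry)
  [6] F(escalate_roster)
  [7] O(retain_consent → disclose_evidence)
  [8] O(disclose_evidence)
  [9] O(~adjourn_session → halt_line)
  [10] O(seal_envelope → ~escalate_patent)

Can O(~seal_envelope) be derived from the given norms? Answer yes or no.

Premise 8 states O(disclose_evidence) outright.
Premise 1, O(halt_line → ~disclose_evidence), contraposes to O(disclose_evidence → ~halt_line); with O(disclose_evidence) we get O(~halt_line).
Premise 9, O(~adjourn_session → halt_line), contraposes to O(~halt_line → adjourn_session); with O(~halt_line) we get O(adjourn_session).
The contrapositive of premise 2 (O(mute_channel → ~adjourn_session)) is O(adjourn_session → ~mute_channel), and O(adjourn_session) is already established, so O(~mute_channel).
The contrapositive of premise 3 (O(calibrate_sensor → mute_channel)) is O(~mute_channel → ~calibrate_sensor), and O(~mute_channel) is already established, so O(~calibrate_sensor).
From O(~calibrate_sensor) and premise 4, O(~calibrate_sensor → escalate_patent), we obtain O(escalate_patent).
Premise 10, O(seal_envelope → ~escalate_patent), contraposes to O(escalate_patent → ~seal_envelope); with O(escalate_patent) we get O(~seal_envelope).
Premises 5, 6, 7 do not contribute to this derivation.
So O(~seal_envelope) follows.

Yes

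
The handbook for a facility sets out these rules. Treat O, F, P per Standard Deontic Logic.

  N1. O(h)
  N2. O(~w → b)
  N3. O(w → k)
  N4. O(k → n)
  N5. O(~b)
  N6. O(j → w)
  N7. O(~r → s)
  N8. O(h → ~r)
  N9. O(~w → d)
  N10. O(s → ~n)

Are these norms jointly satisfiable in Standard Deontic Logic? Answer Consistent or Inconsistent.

Inconsistent

Premise 5 states O(~b) outright.
Premise 2 is O(~w → b); contrapositively O(~b → w). Since O(~b) holds, K gives O(w).
Premise 3 is O(w → k); since O(w), deontic closure gives O(k).
With premise 4, O(k → n), the K-axiom yields O(n).
Premise 10, O(s → ~n), contraposes to O(n → ~s); with O(n) we get O(~s).
The contrapositive of premise 7 (O(~r → s)) is O(~s → r), and O(~s) is already established, so O(r).
Premise 8 is O(h → ~r); contrapositively O(r → ~h). Since O(r) holds, K gives O(~h).
However, premise 1 gives O(h).
We now have both O(~h) and O(h) — h is simultaneously obligatory and forbidden, violating the D-axiom.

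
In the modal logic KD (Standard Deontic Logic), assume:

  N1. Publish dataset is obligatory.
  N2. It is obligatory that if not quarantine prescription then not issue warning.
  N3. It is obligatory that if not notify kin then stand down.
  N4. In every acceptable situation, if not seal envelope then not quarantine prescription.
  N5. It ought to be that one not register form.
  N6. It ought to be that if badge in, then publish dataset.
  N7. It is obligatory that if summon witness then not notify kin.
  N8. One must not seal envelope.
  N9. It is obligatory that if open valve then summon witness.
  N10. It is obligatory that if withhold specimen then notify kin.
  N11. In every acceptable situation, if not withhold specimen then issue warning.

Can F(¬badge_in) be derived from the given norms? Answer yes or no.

No

Premise 6 is O(badge_in → publish_dataset); even if O(publish_dataset) held, inferring O(badge_in) would be affirming the consequent — invalid.
No other premise forces O(badge_in). An ideal world satisfying every premise can still have ¬badge_in true, so F(¬badge_in) is not derivable.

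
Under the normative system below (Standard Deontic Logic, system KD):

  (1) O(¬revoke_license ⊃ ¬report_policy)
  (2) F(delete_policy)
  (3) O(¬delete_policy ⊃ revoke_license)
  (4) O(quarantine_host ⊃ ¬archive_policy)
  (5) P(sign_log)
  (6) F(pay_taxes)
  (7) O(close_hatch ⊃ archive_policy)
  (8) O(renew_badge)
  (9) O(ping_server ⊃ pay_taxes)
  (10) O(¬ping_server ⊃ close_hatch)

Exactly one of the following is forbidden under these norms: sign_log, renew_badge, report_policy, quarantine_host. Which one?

quarantine_host

Premise 6, F(pay_taxes), is equivalent to O(¬pay_taxes).
The contrapositive of premise 9 (O(ping_server ⊃ pay_taxes)) is O(¬pay_taxes ⊃ ¬ping_server), and O(¬pay_taxes) is already established, so O(¬ping_server).
From O(¬ping_server) and premise 10, O(¬ping_server ⊃ close_hatch), we obtain O(close_hatch).
From O(close_hatch) and premise 7, O(close_hatch ⊃ archive_policy), we obtain O(archive_policy).
Premise 4 is O(quarantine_host ⊃ ¬archive_policy); contrapositively O(archive_policy ⊃ ¬quarantine_host). Since O(archive_policy) holds, K gives O(¬quarantine_host).
So O(¬quarantine_host) holds, i.e. quarantine_host is forbidden. None of the other listed options is forbidden under the premises.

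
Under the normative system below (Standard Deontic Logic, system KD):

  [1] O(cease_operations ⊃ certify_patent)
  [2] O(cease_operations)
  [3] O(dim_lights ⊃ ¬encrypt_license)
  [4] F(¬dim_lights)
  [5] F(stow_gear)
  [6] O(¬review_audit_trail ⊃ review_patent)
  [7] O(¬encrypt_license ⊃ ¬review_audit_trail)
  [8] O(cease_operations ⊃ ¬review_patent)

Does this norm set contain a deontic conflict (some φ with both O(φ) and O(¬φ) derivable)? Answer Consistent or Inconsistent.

F(¬dim_lights) at premise 4 means O(dim_lights).
Premise 3 is O(dim_lights ⊃ ¬encrypt_license); since O(dim_lights), deontic closure gives O(¬encrypt_license).
With premise 7, O(¬encrypt_license ⊃ ¬review_audit_trail), the K-axiom yields O(¬review_audit_trail).
With premise 6, O(¬review_audit_trail ⊃ review_patent), the K-axiom yields O(review_patent).
The contrapositive of premise 8 (O(cease_operations ⊃ ¬review_patent)) is O(review_patent ⊃ ¬cease_operations), and O(review_patent) is already established, so O(¬cease_operations).
However, premise 2 gives O(cease_operations).
We now have both O(¬cease_operations) and O(cease_operations) — cease_operations is simultaneously obligatory and forbidden, violating the D-axiom.

Inconsistent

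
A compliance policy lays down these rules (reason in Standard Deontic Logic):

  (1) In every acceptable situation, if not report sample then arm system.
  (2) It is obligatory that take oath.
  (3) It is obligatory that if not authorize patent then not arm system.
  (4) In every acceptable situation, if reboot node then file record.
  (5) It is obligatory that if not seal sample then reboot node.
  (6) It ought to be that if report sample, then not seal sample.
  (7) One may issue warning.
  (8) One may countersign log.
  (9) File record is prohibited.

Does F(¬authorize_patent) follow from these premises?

Yes

Premise 9, F(file_record), is equivalent to O(¬file_record).
Premise 4, O(reboot_node → file_record), contraposes to O(¬file_record → ¬reboot_node); with O(¬file_record) we get O(¬reboot_node).
Premise 5 is O(¬seal_sample → reboot_node); contrapositively O(¬reboot_node → seal_sample). Since O(¬reboot_node) holds, K gives O(seal_sample).
Premise 6, O(report_sample → ¬seal_sample), contraposes to O(seal_sample → ¬report_sample); with O(seal_sample) we get O(¬report_sample).
With premise 1, O(¬report_sample → arm_system), the K-axiom yields O(arm_system).
Premise 3, O(¬authorize_patent → ¬arm_system), contraposes to O(arm_system → authorize_patent); with O(arm_system) we get O(authorize_patent).
Premises 2, 7, 8 do not contribute to this derivation.
So O(authorize_patent) holds, i.e. F(¬authorize_patent). The claim follows.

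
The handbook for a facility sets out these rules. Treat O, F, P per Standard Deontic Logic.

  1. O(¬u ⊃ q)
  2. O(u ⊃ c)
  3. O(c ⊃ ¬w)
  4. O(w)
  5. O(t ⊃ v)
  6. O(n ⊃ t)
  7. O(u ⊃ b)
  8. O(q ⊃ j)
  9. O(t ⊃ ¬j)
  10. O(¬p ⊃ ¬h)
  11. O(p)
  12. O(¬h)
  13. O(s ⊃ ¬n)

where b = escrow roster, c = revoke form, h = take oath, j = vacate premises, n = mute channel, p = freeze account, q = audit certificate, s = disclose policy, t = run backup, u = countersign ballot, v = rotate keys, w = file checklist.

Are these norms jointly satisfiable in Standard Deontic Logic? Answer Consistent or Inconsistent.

Consistent

Premise 10 is O(¬p ⊃ ¬h); even if O(¬h) held, inferring O(¬p) would be affirming the consequent — invalid.
So O(¬p) is not derivable, and the apparent clash with O(p) does not arise.
A world satisfying every obligation exists (e.g. b=false, c=false, h=false, j=true, n=false, p=true, q=true, s=false, t=false, u=false, v=false, w=true); no atom is both obligatory and forbidden, so the set is consistent.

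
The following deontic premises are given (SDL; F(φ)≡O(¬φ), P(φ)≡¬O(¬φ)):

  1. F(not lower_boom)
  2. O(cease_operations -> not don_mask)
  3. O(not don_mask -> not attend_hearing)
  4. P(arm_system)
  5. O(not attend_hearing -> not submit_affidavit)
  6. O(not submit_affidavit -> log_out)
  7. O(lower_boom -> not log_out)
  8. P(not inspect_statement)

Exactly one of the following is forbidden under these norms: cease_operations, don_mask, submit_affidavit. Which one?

cease_operations

F(not lower_boom) at premise 1 means O(lower_boom).
With premise 7, O(lower_boom -> not log_out), the K-axiom yields O(not log_out).
Premise 6, O(not submit_affidavit -> log_out), contraposes to O(not log_out -> submit_affidavit); with O(not log_out) we get O(submit_affidavit).
The contrapositive of premise 5 (O(not attend_hearing -> not submit_affidavit)) is O(submit_affidavit -> attend_hearing), and O(submit_affidavit) is already established, so O(attend_hearing).
Premise 3, O(not don_mask -> not attend_hearing), contraposes to O(attend_hearing -> don_mask); with O(attend_hearing) we get O(don_mask).
Premise 2 is O(cease_operations -> not don_mask); contrapositively O(don_mask -> not cease_operations). Since O(don_mask) holds, K gives O(not cease_operations).
So O(not cease_operations) holds, i.e. cease_operations is forbidden. None of the other listed options is forbidden under the premises.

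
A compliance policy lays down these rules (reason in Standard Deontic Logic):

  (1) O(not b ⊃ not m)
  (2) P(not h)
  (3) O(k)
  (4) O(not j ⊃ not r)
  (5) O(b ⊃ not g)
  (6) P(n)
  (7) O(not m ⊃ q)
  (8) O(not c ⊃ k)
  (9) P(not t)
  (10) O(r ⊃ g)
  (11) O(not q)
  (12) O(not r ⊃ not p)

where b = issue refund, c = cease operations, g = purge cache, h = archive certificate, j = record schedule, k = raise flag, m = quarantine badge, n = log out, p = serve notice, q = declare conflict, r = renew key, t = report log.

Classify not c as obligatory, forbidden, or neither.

Neither

Premise 8 is O(not c ⊃ k); even if O(k) held, inferring O(not c) would be affirming the consequent — invalid.
No premise or chain of K-axiom applications forces O(not c), and none forces O(c). So not c is neither obligatory nor forbidden under these norms.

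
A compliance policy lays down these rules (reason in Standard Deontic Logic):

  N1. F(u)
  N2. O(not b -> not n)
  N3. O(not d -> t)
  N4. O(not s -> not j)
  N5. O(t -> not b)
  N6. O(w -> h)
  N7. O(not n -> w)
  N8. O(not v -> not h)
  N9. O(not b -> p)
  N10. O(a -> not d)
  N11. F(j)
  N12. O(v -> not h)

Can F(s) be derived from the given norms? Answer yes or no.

No

Premise 4 is O(not s -> not j); even if O(not j) held, inferring O(not s) would be affirming the consequent — invalid.
No other premise forces O(not s). An ideal world satisfying every premise can still have s true, so F(s) is not derivable.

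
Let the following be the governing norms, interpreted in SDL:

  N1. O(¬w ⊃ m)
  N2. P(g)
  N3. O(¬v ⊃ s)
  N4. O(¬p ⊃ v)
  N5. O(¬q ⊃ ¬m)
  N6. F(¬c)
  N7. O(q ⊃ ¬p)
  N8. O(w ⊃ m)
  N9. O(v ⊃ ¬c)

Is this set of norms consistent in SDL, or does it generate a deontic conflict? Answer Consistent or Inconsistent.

Inconsistent

Premises 1 and 8 cover both cases: O(¬w ⊃ m) and O(w ⊃ m). Since ¬w ∨ w is a tautology, O(m) follows.
The contrapositive of premise 5 (O(¬q ⊃ ¬m)) is O(m ⊃ q), and O(m) is already established, so O(q).
From O(q) and premise 7, O(q ⊃ ¬p), we obtain O(¬p).
Premise 4 is O(¬p ⊃ v); since O(¬p), deontic closure gives O(v).
From O(v) and premise 9, O(v ⊃ ¬c), we obtain O(¬c).
But premise 6, F(¬c), means O(c).
We now have both O(¬c) and O(c) — c is simultaneously obligatory and forbidden, violating the D-axiom.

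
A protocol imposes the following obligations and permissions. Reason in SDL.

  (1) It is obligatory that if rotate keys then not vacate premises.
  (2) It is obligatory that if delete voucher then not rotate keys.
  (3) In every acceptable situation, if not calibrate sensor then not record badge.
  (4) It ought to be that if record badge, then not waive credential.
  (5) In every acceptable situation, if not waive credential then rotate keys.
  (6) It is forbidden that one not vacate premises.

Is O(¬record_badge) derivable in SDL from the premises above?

Yes

Premise 6, F(¬vacate_premises), is equivalent to O(vacate_premises).
Premise 1 is O(rotate_keys → ¬vacate_premises); contrapositively O(vacate_premises → ¬rotate_keys). Since O(vacate_premises) holds, K gives O(¬rotate_keys).
The contrapositive of premise 5 (O(¬waive_credential → rotate_keys)) is O(¬rotate_keys → waive_credential), and O(¬rotate_keys) is already established, so O(waive_credential).
Premise 4, O(record_badge → ¬waive_credential), contraposes to O(waive_credential → ¬record_badge); with O(waive_credential) we get O(¬record_badge).
Premises 2, 3 do not contribute to this derivation.
So O(¬record_badge) follows.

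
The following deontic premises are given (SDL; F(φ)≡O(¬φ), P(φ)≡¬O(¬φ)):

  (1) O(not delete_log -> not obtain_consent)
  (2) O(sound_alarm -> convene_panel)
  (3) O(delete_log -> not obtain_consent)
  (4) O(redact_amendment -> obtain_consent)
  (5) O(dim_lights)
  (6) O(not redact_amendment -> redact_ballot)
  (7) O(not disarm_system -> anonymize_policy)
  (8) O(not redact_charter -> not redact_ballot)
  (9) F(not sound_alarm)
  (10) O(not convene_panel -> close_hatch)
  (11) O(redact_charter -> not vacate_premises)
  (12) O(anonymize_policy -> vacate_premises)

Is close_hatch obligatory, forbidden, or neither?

Neither

Premise 10 is O(not convene_panel -> close_hatch), but O(not convene_panel) is not derivable from the premises, so it does not yield O(close_hatch).
No premise or chain of K-axiom applications forces O(close_hatch), and none forces O(not close_hatch). So close_hatch is neither obligatory nor forbidden under these norms.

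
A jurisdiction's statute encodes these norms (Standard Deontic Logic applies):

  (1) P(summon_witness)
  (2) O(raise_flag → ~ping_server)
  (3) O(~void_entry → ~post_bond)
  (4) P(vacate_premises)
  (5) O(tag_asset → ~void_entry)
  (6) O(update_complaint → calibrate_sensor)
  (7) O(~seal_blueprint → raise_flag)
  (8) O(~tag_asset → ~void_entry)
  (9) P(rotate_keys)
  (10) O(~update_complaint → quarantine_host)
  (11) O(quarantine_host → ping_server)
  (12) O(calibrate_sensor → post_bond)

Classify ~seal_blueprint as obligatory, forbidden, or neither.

Premises 8 and 5 are O(~tag_asset → ~void_entry) and O(tag_asset → ~void_entry); every ideal world satisfies ~tag_asset or tag_asset, so in either case ~void_entry holds — hence O(~void_entry).
From O(~void_entry) and premise 3, O(~void_entry → ~post_bond), we obtain O(~post_bond).
Premise 12 is O(calibrate_sensor → post_bond); contrapositively O(~post_bond → ~calibrate_sensor). Since O(~post_bond) holds, K gives O(~calibrate_sensor).
The contrapositive of premise 6 (O(update_complaint → calibrate_sensor)) is O(~calibrate_sensor → ~update_complaint), and O(~calibrate_sensor) is already established, so O(~update_complaint).
With premise 10, O(~update_complaint → quarantine_host), the K-axiom yields O(quarantine_host).
Premise 11 is O(quarantine_host → ping_server); since O(quarantine_host), deontic closure gives O(ping_server).
Premise 2 is O(raise_flag → ~ping_server); contrapositively O(ping_server → ~raise_flag). Since O(ping_server) holds, K gives O(~raise_flag).
The contrapositive of premise 7 (O(~seal_blueprint → raise_flag)) is O(~raise_flag → seal_blueprint), and O(~raise_flag) is already established, so O(seal_blueprint).
Premises 1, 4, 9 do not contribute to this derivation.
Thus O(seal_blueprint), which is F(~seal_blueprint): ~seal_blueprint is forbidden.

Forbidden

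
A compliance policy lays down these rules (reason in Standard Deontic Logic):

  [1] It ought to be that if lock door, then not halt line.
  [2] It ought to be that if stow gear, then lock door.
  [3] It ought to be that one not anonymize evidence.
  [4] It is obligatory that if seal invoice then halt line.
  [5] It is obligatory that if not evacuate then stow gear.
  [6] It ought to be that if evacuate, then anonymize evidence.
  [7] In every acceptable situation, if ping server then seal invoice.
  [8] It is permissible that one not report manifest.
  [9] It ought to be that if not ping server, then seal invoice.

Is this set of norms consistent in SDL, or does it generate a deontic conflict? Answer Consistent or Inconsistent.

By case analysis on ping_server: premise 7 gives O(ping_server → seal_invoice) and premise 9 gives O(¬ping_server → seal_invoice), so O(seal_invoice) either way.
Premise 4 is O(seal_invoice → halt_line); since O(seal_invoice), deontic closure gives O(halt_line).
The contrapositive of premise 1 (O(lock_door → ¬halt_line)) is O(halt_line → ¬lock_door), and O(halt_line) is already established, so O(¬lock_door).
Premise 2, O(stow_gear → lock_door), contraposes to O(¬lock_door → ¬stow_gear); with O(¬lock_door) we get O(¬stow_gear).
The contrapositive of premise 5 (O(¬evacuate → stow_gear)) is O(¬stow_gear → evacuate), and O(¬stow_gear) is already established, so O(evacuate).
With premise 6, O(evacuate → anonymize_evidence), the K-axiom yields O(anonymize_evidence).
Yet premise 3 states O(¬anonymize_evidence).
We now have both O(anonymize_evidence) and O(¬anonymize_evidence) — anonymize_evidence is simultaneously obligatory and forbidden, violating the D-axiom.

Inconsistent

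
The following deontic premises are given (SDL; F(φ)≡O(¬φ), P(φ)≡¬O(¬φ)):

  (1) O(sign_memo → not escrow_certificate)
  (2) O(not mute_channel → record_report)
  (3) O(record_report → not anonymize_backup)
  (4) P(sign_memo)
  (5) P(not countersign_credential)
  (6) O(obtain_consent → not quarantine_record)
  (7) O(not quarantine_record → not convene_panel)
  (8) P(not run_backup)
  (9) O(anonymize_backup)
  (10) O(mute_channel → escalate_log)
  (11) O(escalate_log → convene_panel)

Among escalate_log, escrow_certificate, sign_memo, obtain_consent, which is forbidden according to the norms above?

Premise 9 gives O(anonymize_backup).
Premise 3, O(record_report → not anonymize_backup), contraposes to O(anonymize_backup → not record_report); with O(anonymize_backup) we get O(not record_report).
Premise 2 is O(not mute_channel → record_report); contrapositively O(not record_report → mute_channel). Since O(not record_report) holds, K gives O(mute_channel).
Applying K to premise 10 (O(mute_channel → escalate_log)) and O(mute_channel) yields O(escalate_log).
From O(escalate_log) and premise 11, O(escalate_log → convene_panel), we obtain O(convene_panel).
Premise 7 is O(not quarantine_record → not convene_panel); contrapositively O(convene_panel → quarantine_record). Since O(convene_panel) holds, K gives O(quarantine_record).
The contrapositive of premise 6 (O(obtain_consent → not quarantine_record)) is O(quarantine_record → not obtain_consent), and O(quarantine_record) is already established, so O(not obtain_consent).
So O(not obtain_consent) holds, i.e. obtain_consent is forbidden. None of the other listed options is forbidden under the premises.

obtain_consent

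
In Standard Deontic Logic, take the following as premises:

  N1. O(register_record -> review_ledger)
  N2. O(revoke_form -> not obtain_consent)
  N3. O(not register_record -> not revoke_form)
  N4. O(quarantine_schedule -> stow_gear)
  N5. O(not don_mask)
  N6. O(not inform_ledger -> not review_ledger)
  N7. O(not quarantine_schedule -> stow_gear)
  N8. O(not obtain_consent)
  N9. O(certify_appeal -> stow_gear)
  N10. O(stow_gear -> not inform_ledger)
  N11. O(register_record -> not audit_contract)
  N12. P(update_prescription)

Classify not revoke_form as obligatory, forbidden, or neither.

By case analysis on not quarantine_schedule: premise 7 gives O(not quarantine_schedule -> stow_gear) and premise 4 gives O(quarantine_schedule -> stow_gear), so O(stow_gear) either way.
Applying K to premise 10 (O(stow_gear -> not inform_ledger)) and O(stow_gear) yields O(not inform_ledger).
With premise 6, O(not inform_ledger -> not review_ledger), the K-axiom yields O(not review_ledger).
Premise 1 is O(register_record -> review_ledger); contrapositively O(not review_ledger -> not register_record). Since O(not review_ledger) holds, K gives O(not register_record).
With premise 3, O(not register_record -> not revoke_form), the K-axiom yields O(not revoke_form).
Premises 2, 5, 8, 9, 11, 12 do not contribute to this derivation.
Hence not revoke_form is obligatory.

Obligatory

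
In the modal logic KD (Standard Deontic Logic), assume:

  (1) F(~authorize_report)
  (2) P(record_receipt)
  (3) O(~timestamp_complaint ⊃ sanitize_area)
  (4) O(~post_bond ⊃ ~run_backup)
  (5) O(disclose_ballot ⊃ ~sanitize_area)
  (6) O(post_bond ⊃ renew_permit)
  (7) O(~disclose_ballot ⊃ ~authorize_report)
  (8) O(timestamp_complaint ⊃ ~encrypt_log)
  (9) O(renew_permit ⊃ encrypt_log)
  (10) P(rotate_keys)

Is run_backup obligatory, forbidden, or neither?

Forbidden

Premise 1 is F(~authorize_report), i.e. O(authorize_report).
Premise 7 is O(~disclose_ballot ⊃ ~authorize_report); contrapositively O(authorize_report ⊃ disclose_ballot). Since O(authorize_report) holds, K gives O(disclose_ballot).
Applying K to premise 5 (O(disclose_ballot ⊃ ~sanitize_area)) and O(disclose_ballot) yields O(~sanitize_area).
The contrapositive of premise 3 (O(~timestamp_complaint ⊃ sanitize_area)) is O(~sanitize_area ⊃ timestamp_complaint), and O(~sanitize_area) is already established, so O(timestamp_complaint).
Applying K to premise 8 (O(timestamp_complaint ⊃ ~encrypt_log)) and O(timestamp_complaint) yields O(~encrypt_log).
Premise 9, O(renew_permit ⊃ encrypt_log), contraposes to O(~encrypt_log ⊃ ~renew_permit); with O(~encrypt_log) we get O(~renew_permit).
Premise 6, O(post_bond ⊃ renew_permit), contraposes to O(~renew_permit ⊃ ~post_bond); with O(~renew_permit) we get O(~post_bond).
Premise 4 is O(~post_bond ⊃ ~run_backup); since O(~post_bond), deontic closure gives O(~run_backup).
Premises 2, 10 do not contribute to this derivation.
Thus O(~run_backup), which is F(run_backup): run_backup is forbidden.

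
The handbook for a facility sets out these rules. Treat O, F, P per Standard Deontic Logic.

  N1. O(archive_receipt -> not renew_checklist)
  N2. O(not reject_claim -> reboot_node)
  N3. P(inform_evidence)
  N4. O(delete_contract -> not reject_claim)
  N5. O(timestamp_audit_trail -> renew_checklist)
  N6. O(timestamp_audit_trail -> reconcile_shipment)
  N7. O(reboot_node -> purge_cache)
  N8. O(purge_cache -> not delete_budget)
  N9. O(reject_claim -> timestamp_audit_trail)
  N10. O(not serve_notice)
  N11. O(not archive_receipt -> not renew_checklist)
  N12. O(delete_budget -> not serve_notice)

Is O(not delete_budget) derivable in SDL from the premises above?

Premises 11 and 1 are O(not archive_receipt -> not renew_checklist) and O(archive_receipt -> not renew_checklist); every ideal world satisfies not archive_receipt or archive_receipt, so in either case not renew_checklist holds — hence O(not renew_checklist).
Premise 5, O(timestamp_audit_trail -> renew_checklist), contraposes to O(not renew_checklist -> not timestamp_audit_trail); with O(not renew_checklist) we get O(not timestamp_audit_trail).
Premise 9, O(reject_claim -> timestamp_audit_trail), contraposes to O(not timestamp_audit_trail -> not reject_claim); with O(not timestamp_audit_trail) we get O(not reject_claim).
With premise 2, O(not reject_claim -> reboot_node), the K-axiom yields O(reboot_node).
Applying K to premise 7 (O(reboot_node -> purge_cache)) and O(reboot_node) yields O(purge_cache).
Premise 8 is O(purge_cache -> not delete_budget); since O(purge_cache), deontic closure gives O(not delete_budget).
Premises 3, 4, 6, 10, 12 do not contribute to this derivation.
So O(not delete_budget) follows.

Yes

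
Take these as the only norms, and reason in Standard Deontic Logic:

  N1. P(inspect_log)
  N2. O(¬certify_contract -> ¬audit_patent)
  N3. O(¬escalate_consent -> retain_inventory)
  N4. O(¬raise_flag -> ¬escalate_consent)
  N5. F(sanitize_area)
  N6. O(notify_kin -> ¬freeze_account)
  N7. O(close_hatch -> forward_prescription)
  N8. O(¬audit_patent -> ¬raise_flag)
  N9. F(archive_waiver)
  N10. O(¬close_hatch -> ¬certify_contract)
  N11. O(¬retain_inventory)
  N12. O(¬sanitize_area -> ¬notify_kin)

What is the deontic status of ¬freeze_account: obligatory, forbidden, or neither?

Neither

Premise 6 is O(notify_kin -> ¬freeze_account), but O(notify_kin) is not derivable from the premises, so it does not yield O(¬freeze_account).
No premise or chain of K-axiom applications forces O(¬freeze_account), and none forces O(freeze_account). So ¬freeze_account is neither obligatory nor forbidden under these norms.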